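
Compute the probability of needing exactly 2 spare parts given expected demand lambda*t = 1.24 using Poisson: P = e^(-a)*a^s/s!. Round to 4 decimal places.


a = 1.24, s = 2
e^(-a) = e^(-1.24) = 0.2894
a^s = 1.24^2 = 1.5376
s! = 2
P = 0.2894 * 1.5376 / 2
P = 0.2225

0.2225


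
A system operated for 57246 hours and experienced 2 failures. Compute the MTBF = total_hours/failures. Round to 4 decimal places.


total_hours = 57246
failures = 2
MTBF = 57246 / 2
MTBF = 28623.0

28623.0


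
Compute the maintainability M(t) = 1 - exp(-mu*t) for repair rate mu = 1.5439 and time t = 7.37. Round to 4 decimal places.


mu = 1.5439, t = 7.37
mu * t = 1.5439 * 7.37 = 11.3785
exp(-11.3785) = 0.0
M(t) = 1 - 0.0
M(t) = 1.0

1.0


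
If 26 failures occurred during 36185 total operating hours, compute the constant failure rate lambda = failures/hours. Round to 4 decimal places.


failures = 26
total_hours = 36185
lambda = 26 / 36185
lambda = 0.0007

0.0007


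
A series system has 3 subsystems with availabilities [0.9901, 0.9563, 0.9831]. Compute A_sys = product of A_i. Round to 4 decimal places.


Subsystems: [0.9901, 0.9563, 0.9831]
After subsystem 1 (A=0.9901): product = 0.9901
After subsystem 2 (A=0.9563): product = 0.9468
After subsystem 3 (A=0.9831): product = 0.9308
A_sys = 0.9308

0.9308


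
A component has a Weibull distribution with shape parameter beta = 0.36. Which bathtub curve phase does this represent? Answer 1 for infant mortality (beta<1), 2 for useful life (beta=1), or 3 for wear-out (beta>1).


beta = 0.36
Compare beta to 1:
beta < 1 => infant mortality (phase 1)
beta = 1 => useful life (phase 2)
beta > 1 => wear-out (phase 3)
Since beta = 0.36, this is infant mortality (decreasing failure rate)
Phase = 1

1


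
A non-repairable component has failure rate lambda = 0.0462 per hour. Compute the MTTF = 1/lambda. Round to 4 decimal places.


lambda = 0.0462
MTTF = 1 / 0.0462
MTTF = 21.645

21.645


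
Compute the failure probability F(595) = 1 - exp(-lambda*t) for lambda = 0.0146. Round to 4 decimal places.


lambda = 0.0146, t = 595
lambda * t = 8.687
exp(-8.687) = 0.0002
F(t) = 1 - 0.0002
F(t) = 0.9998

0.9998


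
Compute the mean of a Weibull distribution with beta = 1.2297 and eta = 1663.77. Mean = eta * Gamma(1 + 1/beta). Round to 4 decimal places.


beta = 1.2297, eta = 1663.77
1/beta = 0.8132
1 + 1/beta = 1.8132
Gamma(1.8132) = 0.935
Mean = 1663.77 * 0.935
Mean = 1555.5513

1555.5513


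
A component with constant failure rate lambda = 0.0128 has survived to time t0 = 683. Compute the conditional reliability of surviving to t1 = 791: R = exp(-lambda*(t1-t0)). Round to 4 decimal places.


lambda = 0.0128
t0 = 683, t1 = 791
t1 - t0 = 108
lambda * (t1-t0) = 0.0128 * 108 = 1.3824
R = exp(-1.3824)
R = 0.251

0.251


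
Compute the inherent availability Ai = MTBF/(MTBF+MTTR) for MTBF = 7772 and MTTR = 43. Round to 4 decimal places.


MTBF = 7772
MTTR = 43
MTBF + MTTR = 7815
Ai = 7772 / 7815
Ai = 0.9945

0.9945


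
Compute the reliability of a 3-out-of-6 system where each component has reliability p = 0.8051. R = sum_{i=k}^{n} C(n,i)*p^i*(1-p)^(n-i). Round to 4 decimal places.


k = 3, n = 6, p = 0.8051
i=3: C(6,3)=20 * 0.8051^3 * 0.1949^3 = 0.0773
i=4: C(6,4)=15 * 0.8051^4 * 0.1949^2 = 0.2394
i=5: C(6,5)=6 * 0.8051^5 * 0.1949^1 = 0.3956
i=6: C(6,6)=1 * 0.8051^6 * 0.1949^0 = 0.2723
R = sum of terms = 0.9846

0.9846


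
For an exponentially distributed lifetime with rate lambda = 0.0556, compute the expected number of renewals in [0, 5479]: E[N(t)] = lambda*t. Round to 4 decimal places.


lambda = 0.0556
t = 5479
E[N(t)] = lambda * t
E[N(t)] = 0.0556 * 5479
E[N(t)] = 304.6324

304.6324


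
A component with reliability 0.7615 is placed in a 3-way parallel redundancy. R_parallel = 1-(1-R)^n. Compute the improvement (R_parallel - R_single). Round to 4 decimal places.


R_single = 0.7615, n = 3
1 - R_single = 0.2385
(1 - R_single)^n = 0.2385^3 = 0.0136
R_parallel = 1 - 0.0136 = 0.9864
Improvement = 0.9864 - 0.7615
Improvement = 0.2249

0.2249


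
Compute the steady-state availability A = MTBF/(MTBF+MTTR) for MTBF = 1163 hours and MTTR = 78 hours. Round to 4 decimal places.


MTBF = 1163
MTTR = 78
MTBF + MTTR = 1241
A = 1163 / 1241
A = 0.9371

0.9371


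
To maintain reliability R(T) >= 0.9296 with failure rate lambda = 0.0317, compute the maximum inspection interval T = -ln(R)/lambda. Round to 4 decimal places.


R_target = 0.9296
lambda = 0.0317
-ln(0.9296) = 0.073
T = 0.073 / 0.0317
T = 2.3029

2.3029


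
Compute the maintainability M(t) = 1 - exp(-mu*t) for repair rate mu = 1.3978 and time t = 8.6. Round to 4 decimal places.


mu = 1.3978, t = 8.6
mu * t = 1.3978 * 8.6 = 12.0211
exp(-12.0211) = 0.0
M(t) = 1 - 0.0
M(t) = 1.0

1.0


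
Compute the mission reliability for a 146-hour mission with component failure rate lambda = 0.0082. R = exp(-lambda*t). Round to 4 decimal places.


lambda = 0.0082
mission_time = 146
lambda * t = 0.0082 * 146 = 1.1972
R = exp(-1.1972)
R = 0.302

0.302


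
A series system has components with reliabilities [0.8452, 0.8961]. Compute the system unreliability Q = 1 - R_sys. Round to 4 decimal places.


Components: [0.8452, 0.8961]
After component 1: product = 0.8452
After component 2: product = 0.7574
R_sys = 0.7574
Q = 1 - 0.7574 = 0.2426

0.2426


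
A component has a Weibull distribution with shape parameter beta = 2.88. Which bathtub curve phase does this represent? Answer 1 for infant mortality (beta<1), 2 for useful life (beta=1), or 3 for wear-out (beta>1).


beta = 2.88
Compare beta to 1:
beta < 1 => infant mortality (phase 1)
beta = 1 => useful life (phase 2)
beta > 1 => wear-out (phase 3)
Since beta = 2.88, this is wear-out (increasing failure rate)
Phase = 3

3


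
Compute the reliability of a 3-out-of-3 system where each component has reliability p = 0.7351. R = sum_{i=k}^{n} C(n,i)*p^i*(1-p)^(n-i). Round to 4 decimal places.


k = 3, n = 3, p = 0.7351
i=3: C(3,3)=1 * 0.7351^3 * 0.2649^0 = 0.3972
R = sum of terms = 0.3972

0.3972


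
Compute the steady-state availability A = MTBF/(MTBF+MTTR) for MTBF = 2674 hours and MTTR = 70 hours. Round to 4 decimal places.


MTBF = 2674
MTTR = 70
MTBF + MTTR = 2744
A = 2674 / 2744
A = 0.9745

0.9745


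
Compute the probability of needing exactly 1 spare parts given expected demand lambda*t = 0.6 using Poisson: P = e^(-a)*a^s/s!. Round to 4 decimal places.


a = 0.6, s = 1
e^(-a) = e^(-0.6) = 0.5488
a^s = 0.6^1 = 0.6
s! = 1
P = 0.5488 * 0.6 / 1
P = 0.3293

0.3293


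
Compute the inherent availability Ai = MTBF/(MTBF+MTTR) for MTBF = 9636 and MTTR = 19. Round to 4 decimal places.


MTBF = 9636
MTTR = 19
MTBF + MTTR = 9655
Ai = 9636 / 9655
Ai = 0.998

0.998


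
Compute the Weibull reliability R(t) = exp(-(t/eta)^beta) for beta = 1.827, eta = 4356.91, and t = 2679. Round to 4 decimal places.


beta = 1.827, eta = 4356.91, t = 2679
t/eta = 2679 / 4356.91 = 0.6149
(t/eta)^beta = 0.6149^1.827 = 0.4113
R(t) = exp(-0.4113)
R(t) = 0.6628

0.6628


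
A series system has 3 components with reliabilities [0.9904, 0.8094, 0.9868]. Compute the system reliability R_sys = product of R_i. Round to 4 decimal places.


Components: [0.9904, 0.8094, 0.9868]
After component 1 (R=0.9904): product = 0.9904
After component 2 (R=0.8094): product = 0.8016
After component 3 (R=0.9868): product = 0.791
R_sys = 0.791

0.791


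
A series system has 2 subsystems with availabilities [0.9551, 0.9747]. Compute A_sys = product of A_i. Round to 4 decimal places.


Subsystems: [0.9551, 0.9747]
After subsystem 1 (A=0.9551): product = 0.9551
After subsystem 2 (A=0.9747): product = 0.9309
A_sys = 0.9309

0.9309


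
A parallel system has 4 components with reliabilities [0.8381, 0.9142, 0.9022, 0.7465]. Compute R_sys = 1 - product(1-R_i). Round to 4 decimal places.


Components: [0.8381, 0.9142, 0.9022, 0.7465]
(1 - 0.8381) = 0.1619, running product = 0.1619
(1 - 0.9142) = 0.0858, running product = 0.0139
(1 - 0.9022) = 0.0978, running product = 0.0014
(1 - 0.7465) = 0.2535, running product = 0.0003
Product of (1-R_i) = 0.0003
R_sys = 1 - 0.0003 = 0.9997

0.9997


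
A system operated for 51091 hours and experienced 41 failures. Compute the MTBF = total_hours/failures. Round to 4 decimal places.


total_hours = 51091
failures = 41
MTBF = 51091 / 41
MTBF = 1246.122

1246.122


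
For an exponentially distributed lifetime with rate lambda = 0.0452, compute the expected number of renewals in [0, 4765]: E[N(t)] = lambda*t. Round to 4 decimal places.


lambda = 0.0452
t = 4765
E[N(t)] = lambda * t
E[N(t)] = 0.0452 * 4765
E[N(t)] = 215.378

215.378


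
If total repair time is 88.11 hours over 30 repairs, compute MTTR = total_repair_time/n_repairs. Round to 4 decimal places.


total_repair_time = 88.11
n_repairs = 30
MTTR = 88.11 / 30
MTTR = 2.937

2.937


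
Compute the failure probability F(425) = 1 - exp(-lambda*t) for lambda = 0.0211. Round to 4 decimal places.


lambda = 0.0211, t = 425
lambda * t = 8.9675
exp(-8.9675) = 0.0001
F(t) = 1 - 0.0001
F(t) = 0.9999

0.9999


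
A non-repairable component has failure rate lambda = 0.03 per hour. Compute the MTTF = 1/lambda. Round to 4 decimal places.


lambda = 0.03
MTTF = 1 / 0.03
MTTF = 33.3333

33.3333


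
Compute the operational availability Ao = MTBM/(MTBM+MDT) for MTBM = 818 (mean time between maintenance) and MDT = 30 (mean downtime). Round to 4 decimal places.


MTBM = 818
MDT = 30
MTBM + MDT = 848
Ao = 818 / 848
Ao = 0.9646

0.9646


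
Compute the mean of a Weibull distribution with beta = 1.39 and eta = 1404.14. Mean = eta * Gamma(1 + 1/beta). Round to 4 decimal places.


beta = 1.39, eta = 1404.14
1/beta = 0.7194
1 + 1/beta = 1.7194
Gamma(1.7194) = 0.9125
Mean = 1404.14 * 0.9125
Mean = 1281.2257

1281.2257


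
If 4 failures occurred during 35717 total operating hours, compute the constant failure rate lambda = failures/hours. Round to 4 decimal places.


failures = 4
total_hours = 35717
lambda = 4 / 35717
lambda = 0.0001

0.0001


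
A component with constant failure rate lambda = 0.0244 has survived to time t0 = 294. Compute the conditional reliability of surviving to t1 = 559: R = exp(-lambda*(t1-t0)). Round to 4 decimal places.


lambda = 0.0244
t0 = 294, t1 = 559
t1 - t0 = 265
lambda * (t1-t0) = 0.0244 * 265 = 6.466
R = exp(-6.466)
R = 0.0016

0.0016


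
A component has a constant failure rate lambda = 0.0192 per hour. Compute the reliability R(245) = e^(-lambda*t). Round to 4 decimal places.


lambda = 0.0192
t = 245
lambda * t = 4.704
R(t) = e^(-4.704)
R(t) = 0.0091

0.0091


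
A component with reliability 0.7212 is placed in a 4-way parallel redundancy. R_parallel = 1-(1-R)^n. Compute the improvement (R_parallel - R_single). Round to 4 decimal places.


R_single = 0.7212, n = 4
1 - R_single = 0.2788
(1 - R_single)^n = 0.2788^4 = 0.006
R_parallel = 1 - 0.006 = 0.994
Improvement = 0.994 - 0.7212
Improvement = 0.2728

0.2728


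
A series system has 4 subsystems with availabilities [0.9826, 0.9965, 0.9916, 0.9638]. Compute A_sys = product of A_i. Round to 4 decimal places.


Subsystems: [0.9826, 0.9965, 0.9916, 0.9638]
After subsystem 1 (A=0.9826): product = 0.9826
After subsystem 2 (A=0.9965): product = 0.9792
After subsystem 3 (A=0.9916): product = 0.9709
After subsystem 4 (A=0.9638): product = 0.9358
A_sys = 0.9358

0.9358


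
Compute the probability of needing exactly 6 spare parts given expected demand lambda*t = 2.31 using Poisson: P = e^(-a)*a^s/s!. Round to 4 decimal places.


a = 2.31, s = 6
e^(-a) = e^(-2.31) = 0.0993
a^s = 2.31^6 = 151.9399
s! = 720
P = 0.0993 * 151.9399 / 720
P = 0.0209

0.0209


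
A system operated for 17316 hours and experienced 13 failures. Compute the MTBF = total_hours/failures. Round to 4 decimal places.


total_hours = 17316
failures = 13
MTBF = 17316 / 13
MTBF = 1332.0

1332.0


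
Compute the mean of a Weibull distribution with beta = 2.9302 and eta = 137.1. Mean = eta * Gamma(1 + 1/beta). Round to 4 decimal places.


beta = 2.9302, eta = 137.1
1/beta = 0.3413
1 + 1/beta = 1.3413
Gamma(1.3413) = 0.8921
Mean = 137.1 * 0.8921
Mean = 122.3034

122.3034


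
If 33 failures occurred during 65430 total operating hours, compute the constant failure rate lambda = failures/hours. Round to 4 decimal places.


failures = 33
total_hours = 65430
lambda = 33 / 65430
lambda = 0.0005

0.0005


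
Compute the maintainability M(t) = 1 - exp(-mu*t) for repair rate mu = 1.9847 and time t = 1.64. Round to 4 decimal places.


mu = 1.9847, t = 1.64
mu * t = 1.9847 * 1.64 = 3.2549
exp(-3.2549) = 0.0386
M(t) = 1 - 0.0386
M(t) = 0.9614

0.9614


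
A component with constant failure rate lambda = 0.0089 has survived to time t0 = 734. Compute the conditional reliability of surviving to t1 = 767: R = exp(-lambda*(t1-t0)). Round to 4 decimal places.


lambda = 0.0089
t0 = 734, t1 = 767
t1 - t0 = 33
lambda * (t1-t0) = 0.0089 * 33 = 0.2937
R = exp(-0.2937)
R = 0.7455

0.7455


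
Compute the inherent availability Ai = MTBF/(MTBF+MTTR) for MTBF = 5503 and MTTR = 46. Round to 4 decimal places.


MTBF = 5503
MTTR = 46
MTBF + MTTR = 5549
Ai = 5503 / 5549
Ai = 0.9917

0.9917


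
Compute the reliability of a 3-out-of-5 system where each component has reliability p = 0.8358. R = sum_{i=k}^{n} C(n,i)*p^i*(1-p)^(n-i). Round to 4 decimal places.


k = 3, n = 5, p = 0.8358
i=3: C(5,3)=10 * 0.8358^3 * 0.1642^2 = 0.1574
i=4: C(5,4)=5 * 0.8358^4 * 0.1642^1 = 0.4006
i=5: C(5,5)=1 * 0.8358^5 * 0.1642^0 = 0.4079
R = sum of terms = 0.9659

0.9659


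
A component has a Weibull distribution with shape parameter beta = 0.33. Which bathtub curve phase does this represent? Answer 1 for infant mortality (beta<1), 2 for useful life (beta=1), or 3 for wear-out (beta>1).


beta = 0.33
Compare beta to 1:
beta < 1 => infant mortality (phase 1)
beta = 1 => useful life (phase 2)
beta > 1 => wear-out (phase 3)
Since beta = 0.33, this is infant mortality (decreasing failure rate)
Phase = 1

1


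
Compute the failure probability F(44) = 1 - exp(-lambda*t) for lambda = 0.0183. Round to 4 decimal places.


lambda = 0.0183, t = 44
lambda * t = 0.8052
exp(-0.8052) = 0.447
F(t) = 1 - 0.447
F(t) = 0.553

0.553


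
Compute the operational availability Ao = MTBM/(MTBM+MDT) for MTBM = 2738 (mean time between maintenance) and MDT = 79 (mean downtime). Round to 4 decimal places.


MTBM = 2738
MDT = 79
MTBM + MDT = 2817
Ao = 2738 / 2817
Ao = 0.972

0.972


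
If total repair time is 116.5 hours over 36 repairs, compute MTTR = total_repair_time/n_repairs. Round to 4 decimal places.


total_repair_time = 116.5
n_repairs = 36
MTTR = 116.5 / 36
MTTR = 3.2361

3.2361


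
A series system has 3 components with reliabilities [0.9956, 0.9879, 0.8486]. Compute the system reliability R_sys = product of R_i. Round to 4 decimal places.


Components: [0.9956, 0.9879, 0.8486]
After component 1 (R=0.9956): product = 0.9956
After component 2 (R=0.9879): product = 0.9836
After component 3 (R=0.8486): product = 0.8346
R_sys = 0.8346

0.8346


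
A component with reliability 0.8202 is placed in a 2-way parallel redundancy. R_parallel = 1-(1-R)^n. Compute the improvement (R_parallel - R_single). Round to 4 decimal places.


R_single = 0.8202, n = 2
1 - R_single = 0.1798
(1 - R_single)^n = 0.1798^2 = 0.0323
R_parallel = 1 - 0.0323 = 0.9677
Improvement = 0.9677 - 0.8202
Improvement = 0.1475

0.1475


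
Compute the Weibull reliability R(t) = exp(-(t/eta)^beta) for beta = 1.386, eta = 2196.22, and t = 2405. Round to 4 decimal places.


beta = 1.386, eta = 2196.22, t = 2405
t/eta = 2405 / 2196.22 = 1.0951
(t/eta)^beta = 1.0951^1.386 = 1.1341
R(t) = exp(-1.1341)
R(t) = 0.3217

0.3217


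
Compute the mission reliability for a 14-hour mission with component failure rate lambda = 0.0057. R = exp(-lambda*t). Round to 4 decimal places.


lambda = 0.0057
mission_time = 14
lambda * t = 0.0057 * 14 = 0.0798
R = exp(-0.0798)
R = 0.9233

0.9233


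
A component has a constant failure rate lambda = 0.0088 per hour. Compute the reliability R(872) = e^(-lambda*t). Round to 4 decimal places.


lambda = 0.0088
t = 872
lambda * t = 7.6736
R(t) = e^(-7.6736)
R(t) = 0.0005

0.0005


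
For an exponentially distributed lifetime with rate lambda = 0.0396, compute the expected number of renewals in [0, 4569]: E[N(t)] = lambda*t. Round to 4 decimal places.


lambda = 0.0396
t = 4569
E[N(t)] = lambda * t
E[N(t)] = 0.0396 * 4569
E[N(t)] = 180.9324

180.9324


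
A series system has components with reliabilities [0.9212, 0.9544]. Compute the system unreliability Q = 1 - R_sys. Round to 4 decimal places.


Components: [0.9212, 0.9544]
After component 1: product = 0.9212
After component 2: product = 0.8792
R_sys = 0.8792
Q = 1 - 0.8792 = 0.1208

0.1208


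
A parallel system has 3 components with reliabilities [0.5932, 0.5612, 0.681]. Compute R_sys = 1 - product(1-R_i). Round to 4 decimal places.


Components: [0.5932, 0.5612, 0.681]
(1 - 0.5932) = 0.4068, running product = 0.4068
(1 - 0.5612) = 0.4388, running product = 0.1785
(1 - 0.681) = 0.319, running product = 0.0569
Product of (1-R_i) = 0.0569
R_sys = 1 - 0.0569 = 0.9431

0.9431


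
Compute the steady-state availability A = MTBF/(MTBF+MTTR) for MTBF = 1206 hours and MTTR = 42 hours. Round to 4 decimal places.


MTBF = 1206
MTTR = 42
MTBF + MTTR = 1248
A = 1206 / 1248
A = 0.9663

0.9663


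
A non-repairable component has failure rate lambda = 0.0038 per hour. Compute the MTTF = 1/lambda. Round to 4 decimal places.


lambda = 0.0038
MTTF = 1 / 0.0038
MTTF = 263.1579

263.1579


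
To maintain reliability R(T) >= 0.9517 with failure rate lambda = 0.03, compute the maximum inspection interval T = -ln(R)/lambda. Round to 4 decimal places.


R_target = 0.9517
lambda = 0.03
-ln(0.9517) = 0.0495
T = 0.0495 / 0.03
T = 1.6502

1.6502


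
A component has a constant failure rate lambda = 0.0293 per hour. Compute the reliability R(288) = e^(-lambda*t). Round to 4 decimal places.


lambda = 0.0293
t = 288
lambda * t = 8.4384
R(t) = e^(-8.4384)
R(t) = 0.0002

0.0002


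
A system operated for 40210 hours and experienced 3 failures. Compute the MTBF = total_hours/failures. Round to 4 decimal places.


total_hours = 40210
failures = 3
MTBF = 40210 / 3
MTBF = 13403.3333

13403.3333


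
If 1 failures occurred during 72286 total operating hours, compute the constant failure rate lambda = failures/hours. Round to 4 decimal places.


failures = 1
total_hours = 72286
lambda = 1 / 72286
lambda = 0.0

0.0


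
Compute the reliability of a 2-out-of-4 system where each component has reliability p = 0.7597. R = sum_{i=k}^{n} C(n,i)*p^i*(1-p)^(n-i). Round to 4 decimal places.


k = 2, n = 4, p = 0.7597
i=2: C(4,2)=6 * 0.7597^2 * 0.2403^2 = 0.2
i=3: C(4,3)=4 * 0.7597^3 * 0.2403^1 = 0.4214
i=4: C(4,4)=1 * 0.7597^4 * 0.2403^0 = 0.3331
R = sum of terms = 0.9545

0.9545


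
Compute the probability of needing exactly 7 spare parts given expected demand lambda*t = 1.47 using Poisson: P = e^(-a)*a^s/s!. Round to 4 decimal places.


a = 1.47, s = 7
e^(-a) = e^(-1.47) = 0.2299
a^s = 1.47^7 = 14.8327
s! = 5040
P = 0.2299 * 14.8327 / 5040
P = 0.0007

0.0007


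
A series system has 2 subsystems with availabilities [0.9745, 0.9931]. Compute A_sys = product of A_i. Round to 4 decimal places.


Subsystems: [0.9745, 0.9931]
After subsystem 1 (A=0.9745): product = 0.9745
After subsystem 2 (A=0.9931): product = 0.9678
A_sys = 0.9678

0.9678


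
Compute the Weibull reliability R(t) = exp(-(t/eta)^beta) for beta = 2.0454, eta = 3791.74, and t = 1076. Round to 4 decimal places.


beta = 2.0454, eta = 3791.74, t = 1076
t/eta = 1076 / 3791.74 = 0.2838
(t/eta)^beta = 0.2838^2.0454 = 0.0761
R(t) = exp(-0.0761)
R(t) = 0.9268

0.9268


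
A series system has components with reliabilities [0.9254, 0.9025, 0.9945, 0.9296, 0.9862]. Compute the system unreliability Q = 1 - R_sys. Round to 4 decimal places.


Components: [0.9254, 0.9025, 0.9945, 0.9296, 0.9862]
After component 1: product = 0.9254
After component 2: product = 0.8352
After component 3: product = 0.8306
After component 4: product = 0.7721
After component 5: product = 0.7615
R_sys = 0.7615
Q = 1 - 0.7615 = 0.2385

0.2385


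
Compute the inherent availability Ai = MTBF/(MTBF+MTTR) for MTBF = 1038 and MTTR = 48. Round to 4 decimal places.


MTBF = 1038
MTTR = 48
MTBF + MTTR = 1086
Ai = 1038 / 1086
Ai = 0.9558

0.9558


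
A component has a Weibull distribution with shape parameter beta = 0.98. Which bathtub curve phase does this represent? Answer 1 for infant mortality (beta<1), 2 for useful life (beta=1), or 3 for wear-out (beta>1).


beta = 0.98
Compare beta to 1:
beta < 1 => infant mortality (phase 1)
beta = 1 => useful life (phase 2)
beta > 1 => wear-out (phase 3)
Since beta = 0.98, this is infant mortality (decreasing failure rate)
Phase = 1

1


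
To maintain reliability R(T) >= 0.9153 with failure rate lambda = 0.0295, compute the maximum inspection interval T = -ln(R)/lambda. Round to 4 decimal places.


R_target = 0.9153
lambda = 0.0295
-ln(0.9153) = 0.0885
T = 0.0885 / 0.0295
T = 3.0001

3.0001


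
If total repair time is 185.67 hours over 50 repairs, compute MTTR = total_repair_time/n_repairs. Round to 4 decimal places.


total_repair_time = 185.67
n_repairs = 50
MTTR = 185.67 / 50
MTTR = 3.7134

3.7134


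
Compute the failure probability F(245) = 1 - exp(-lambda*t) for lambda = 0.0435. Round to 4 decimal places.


lambda = 0.0435, t = 245
lambda * t = 10.6575
exp(-10.6575) = 0.0
F(t) = 1 - 0.0
F(t) = 1.0

1.0


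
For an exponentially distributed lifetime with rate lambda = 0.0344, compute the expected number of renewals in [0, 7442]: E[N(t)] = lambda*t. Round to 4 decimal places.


lambda = 0.0344
t = 7442
E[N(t)] = lambda * t
E[N(t)] = 0.0344 * 7442
E[N(t)] = 256.0048

256.0048


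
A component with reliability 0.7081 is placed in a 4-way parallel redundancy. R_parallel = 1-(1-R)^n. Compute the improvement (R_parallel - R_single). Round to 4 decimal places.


R_single = 0.7081, n = 4
1 - R_single = 0.2919
(1 - R_single)^n = 0.2919^4 = 0.0073
R_parallel = 1 - 0.0073 = 0.9927
Improvement = 0.9927 - 0.7081
Improvement = 0.2846

0.2846


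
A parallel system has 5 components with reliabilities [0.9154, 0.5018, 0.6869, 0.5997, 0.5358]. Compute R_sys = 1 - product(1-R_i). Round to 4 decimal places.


Components: [0.9154, 0.5018, 0.6869, 0.5997, 0.5358]
(1 - 0.9154) = 0.0846, running product = 0.0846
(1 - 0.5018) = 0.4982, running product = 0.0421
(1 - 0.6869) = 0.3131, running product = 0.0132
(1 - 0.5997) = 0.4003, running product = 0.0053
(1 - 0.5358) = 0.4642, running product = 0.0025
Product of (1-R_i) = 0.0025
R_sys = 1 - 0.0025 = 0.9975

0.9975


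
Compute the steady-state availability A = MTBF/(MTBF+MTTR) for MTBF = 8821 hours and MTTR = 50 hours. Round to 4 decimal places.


MTBF = 8821
MTTR = 50
MTBF + MTTR = 8871
A = 8821 / 8871
A = 0.9944

0.9944


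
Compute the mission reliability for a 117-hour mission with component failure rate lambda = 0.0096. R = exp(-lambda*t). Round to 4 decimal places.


lambda = 0.0096
mission_time = 117
lambda * t = 0.0096 * 117 = 1.1232
R = exp(-1.1232)
R = 0.3252

0.3252


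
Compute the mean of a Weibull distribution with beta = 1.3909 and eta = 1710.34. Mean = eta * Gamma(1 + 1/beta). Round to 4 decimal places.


beta = 1.3909, eta = 1710.34
1/beta = 0.719
1 + 1/beta = 1.719
Gamma(1.719) = 0.9124
Mean = 1710.34 * 0.9124
Mean = 1560.4593

1560.4593


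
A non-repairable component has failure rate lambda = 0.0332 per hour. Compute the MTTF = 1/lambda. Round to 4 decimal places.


lambda = 0.0332
MTTF = 1 / 0.0332
MTTF = 30.1205

30.1205


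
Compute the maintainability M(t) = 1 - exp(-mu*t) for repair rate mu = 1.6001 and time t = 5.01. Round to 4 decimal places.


mu = 1.6001, t = 5.01
mu * t = 1.6001 * 5.01 = 8.0165
exp(-8.0165) = 0.0003
M(t) = 1 - 0.0003
M(t) = 0.9997

0.9997


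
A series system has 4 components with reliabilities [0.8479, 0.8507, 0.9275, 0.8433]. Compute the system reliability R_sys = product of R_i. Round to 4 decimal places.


Components: [0.8479, 0.8507, 0.9275, 0.8433]
After component 1 (R=0.8479): product = 0.8479
After component 2 (R=0.8507): product = 0.7213
After component 3 (R=0.9275): product = 0.669
After component 4 (R=0.8433): product = 0.5642
R_sys = 0.5642

0.5642


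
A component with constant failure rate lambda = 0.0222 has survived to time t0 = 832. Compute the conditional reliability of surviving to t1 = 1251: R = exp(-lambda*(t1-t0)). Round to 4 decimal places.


lambda = 0.0222
t0 = 832, t1 = 1251
t1 - t0 = 419
lambda * (t1-t0) = 0.0222 * 419 = 9.3018
R = exp(-9.3018)
R = 0.0001

0.0001


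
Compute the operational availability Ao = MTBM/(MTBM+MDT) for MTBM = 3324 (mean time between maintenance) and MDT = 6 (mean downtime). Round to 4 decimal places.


MTBM = 3324
MDT = 6
MTBM + MDT = 3330
Ao = 3324 / 3330
Ao = 0.9982

0.9982


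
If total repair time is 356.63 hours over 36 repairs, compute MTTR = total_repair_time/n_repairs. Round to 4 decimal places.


total_repair_time = 356.63
n_repairs = 36
MTTR = 356.63 / 36
MTTR = 9.9064

9.9064


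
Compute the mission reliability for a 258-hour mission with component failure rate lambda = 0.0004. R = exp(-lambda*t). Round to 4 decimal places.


lambda = 0.0004
mission_time = 258
lambda * t = 0.0004 * 258 = 0.1032
R = exp(-0.1032)
R = 0.9019

0.9019


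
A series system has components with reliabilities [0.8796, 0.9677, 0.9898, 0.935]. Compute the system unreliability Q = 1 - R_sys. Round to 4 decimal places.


Components: [0.8796, 0.9677, 0.9898, 0.935]
After component 1: product = 0.8796
After component 2: product = 0.8512
After component 3: product = 0.8425
After component 4: product = 0.7877
R_sys = 0.7877
Q = 1 - 0.7877 = 0.2123

0.2123


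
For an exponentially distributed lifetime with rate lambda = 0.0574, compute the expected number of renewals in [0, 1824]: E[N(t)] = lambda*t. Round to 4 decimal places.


lambda = 0.0574
t = 1824
E[N(t)] = lambda * t
E[N(t)] = 0.0574 * 1824
E[N(t)] = 104.6976

104.6976


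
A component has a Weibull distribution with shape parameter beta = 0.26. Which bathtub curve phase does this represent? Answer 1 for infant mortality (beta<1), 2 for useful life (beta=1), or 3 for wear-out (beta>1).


beta = 0.26
Compare beta to 1:
beta < 1 => infant mortality (phase 1)
beta = 1 => useful life (phase 2)
beta > 1 => wear-out (phase 3)
Since beta = 0.26, this is infant mortality (decreasing failure rate)
Phase = 1

1


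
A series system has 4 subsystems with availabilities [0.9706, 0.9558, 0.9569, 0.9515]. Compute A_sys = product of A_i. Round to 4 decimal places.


Subsystems: [0.9706, 0.9558, 0.9569, 0.9515]
After subsystem 1 (A=0.9706): product = 0.9706
After subsystem 2 (A=0.9558): product = 0.9277
After subsystem 3 (A=0.9569): product = 0.8877
After subsystem 4 (A=0.9515): product = 0.8447
A_sys = 0.8447

0.8447


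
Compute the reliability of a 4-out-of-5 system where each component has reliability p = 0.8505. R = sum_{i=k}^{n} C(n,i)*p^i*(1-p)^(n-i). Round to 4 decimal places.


k = 4, n = 5, p = 0.8505
i=4: C(5,4)=5 * 0.8505^4 * 0.1495^1 = 0.3911
i=5: C(5,5)=1 * 0.8505^5 * 0.1495^0 = 0.445
R = sum of terms = 0.8361

0.8361


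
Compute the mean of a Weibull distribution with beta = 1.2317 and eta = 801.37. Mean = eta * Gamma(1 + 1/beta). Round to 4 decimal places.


beta = 1.2317, eta = 801.37
1/beta = 0.8119
1 + 1/beta = 1.8119
Gamma(1.8119) = 0.9346
Mean = 801.37 * 0.9346
Mean = 748.9545

748.9545


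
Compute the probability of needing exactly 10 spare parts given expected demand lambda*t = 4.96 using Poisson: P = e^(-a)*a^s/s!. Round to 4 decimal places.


a = 4.96, s = 10
e^(-a) = e^(-4.96) = 0.007
a^s = 4.96^10 = 9011908.3199
s! = 3628800
P = 0.007 * 9011908.3199 / 3628800
P = 0.0174

0.0174


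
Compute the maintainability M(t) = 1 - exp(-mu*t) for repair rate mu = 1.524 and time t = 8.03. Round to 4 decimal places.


mu = 1.524, t = 8.03
mu * t = 1.524 * 8.03 = 12.2377
exp(-12.2377) = 0.0
M(t) = 1 - 0.0
M(t) = 1.0

1.0


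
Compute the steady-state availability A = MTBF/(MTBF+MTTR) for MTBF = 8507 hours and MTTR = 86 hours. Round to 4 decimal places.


MTBF = 8507
MTTR = 86
MTBF + MTTR = 8593
A = 8507 / 8593
A = 0.99

0.99


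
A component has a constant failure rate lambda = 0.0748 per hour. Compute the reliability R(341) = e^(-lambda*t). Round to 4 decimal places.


lambda = 0.0748
t = 341
lambda * t = 25.5068
R(t) = e^(-25.5068)
R(t) = 0.0

0.0


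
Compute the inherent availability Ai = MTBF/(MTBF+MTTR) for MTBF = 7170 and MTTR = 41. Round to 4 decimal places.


MTBF = 7170
MTTR = 41
MTBF + MTTR = 7211
Ai = 7170 / 7211
Ai = 0.9943

0.9943


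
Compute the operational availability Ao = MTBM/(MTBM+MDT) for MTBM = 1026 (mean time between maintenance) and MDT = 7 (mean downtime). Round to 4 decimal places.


MTBM = 1026
MDT = 7
MTBM + MDT = 1033
Ao = 1026 / 1033
Ao = 0.9932

0.9932


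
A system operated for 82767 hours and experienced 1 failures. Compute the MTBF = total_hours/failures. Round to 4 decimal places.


total_hours = 82767
failures = 1
MTBF = 82767 / 1
MTBF = 82767.0

82767.0


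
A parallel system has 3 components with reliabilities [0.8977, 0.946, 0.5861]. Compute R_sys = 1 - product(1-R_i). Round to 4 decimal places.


Components: [0.8977, 0.946, 0.5861]
(1 - 0.8977) = 0.1023, running product = 0.1023
(1 - 0.946) = 0.054, running product = 0.0055
(1 - 0.5861) = 0.4139, running product = 0.0023
Product of (1-R_i) = 0.0023
R_sys = 1 - 0.0023 = 0.9977

0.9977


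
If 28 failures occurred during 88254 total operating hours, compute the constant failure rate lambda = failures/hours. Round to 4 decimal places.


failures = 28
total_hours = 88254
lambda = 28 / 88254
lambda = 0.0003

0.0003


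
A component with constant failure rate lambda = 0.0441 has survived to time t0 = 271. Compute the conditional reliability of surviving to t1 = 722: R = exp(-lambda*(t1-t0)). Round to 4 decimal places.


lambda = 0.0441
t0 = 271, t1 = 722
t1 - t0 = 451
lambda * (t1-t0) = 0.0441 * 451 = 19.8891
R = exp(-19.8891)
R = 0.0

0.0


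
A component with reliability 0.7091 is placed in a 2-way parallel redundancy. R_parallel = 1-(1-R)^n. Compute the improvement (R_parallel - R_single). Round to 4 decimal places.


R_single = 0.7091, n = 2
1 - R_single = 0.2909
(1 - R_single)^n = 0.2909^2 = 0.0846
R_parallel = 1 - 0.0846 = 0.9154
Improvement = 0.9154 - 0.7091
Improvement = 0.2063

0.2063


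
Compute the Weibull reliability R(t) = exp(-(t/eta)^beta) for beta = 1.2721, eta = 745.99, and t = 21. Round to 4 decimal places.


beta = 1.2721, eta = 745.99, t = 21
t/eta = 21 / 745.99 = 0.0282
(t/eta)^beta = 0.0282^1.2721 = 0.0107
R(t) = exp(-0.0107)
R(t) = 0.9894

0.9894


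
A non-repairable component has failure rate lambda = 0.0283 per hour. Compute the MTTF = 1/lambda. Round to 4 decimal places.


lambda = 0.0283
MTTF = 1 / 0.0283
MTTF = 35.3357

35.3357


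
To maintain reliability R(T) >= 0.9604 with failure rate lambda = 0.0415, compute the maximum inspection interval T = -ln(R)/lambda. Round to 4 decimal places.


R_target = 0.9604
lambda = 0.0415
-ln(0.9604) = 0.0404
T = 0.0404 / 0.0415
T = 0.9736

0.9736


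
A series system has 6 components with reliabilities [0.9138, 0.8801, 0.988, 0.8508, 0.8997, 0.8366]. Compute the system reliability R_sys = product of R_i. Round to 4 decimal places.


Components: [0.9138, 0.8801, 0.988, 0.8508, 0.8997, 0.8366]
After component 1 (R=0.9138): product = 0.9138
After component 2 (R=0.8801): product = 0.8042
After component 3 (R=0.988): product = 0.7946
After component 4 (R=0.8508): product = 0.676
After component 5 (R=0.8997): product = 0.6082
After component 6 (R=0.8366): product = 0.5088
R_sys = 0.5088

0.5088


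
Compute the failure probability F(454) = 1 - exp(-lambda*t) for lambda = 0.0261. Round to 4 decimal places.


lambda = 0.0261, t = 454
lambda * t = 11.8494
exp(-11.8494) = 0.0
F(t) = 1 - 0.0
F(t) = 1.0

1.0


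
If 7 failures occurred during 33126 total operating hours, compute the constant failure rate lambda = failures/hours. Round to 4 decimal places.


failures = 7
total_hours = 33126
lambda = 7 / 33126
lambda = 0.0002

0.0002


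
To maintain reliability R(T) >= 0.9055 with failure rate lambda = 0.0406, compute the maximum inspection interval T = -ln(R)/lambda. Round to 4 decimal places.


R_target = 0.9055
lambda = 0.0406
-ln(0.9055) = 0.0993
T = 0.0993 / 0.0406
T = 2.445

2.445


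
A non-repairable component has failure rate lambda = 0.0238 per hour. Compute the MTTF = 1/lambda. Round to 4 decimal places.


lambda = 0.0238
MTTF = 1 / 0.0238
MTTF = 42.0168

42.0168


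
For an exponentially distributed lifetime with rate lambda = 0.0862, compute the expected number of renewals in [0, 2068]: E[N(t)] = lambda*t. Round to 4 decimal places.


lambda = 0.0862
t = 2068
E[N(t)] = lambda * t
E[N(t)] = 0.0862 * 2068
E[N(t)] = 178.2616

178.2616


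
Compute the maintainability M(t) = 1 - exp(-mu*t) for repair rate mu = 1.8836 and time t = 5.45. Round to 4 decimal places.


mu = 1.8836, t = 5.45
mu * t = 1.8836 * 5.45 = 10.2656
exp(-10.2656) = 0.0
M(t) = 1 - 0.0
M(t) = 1.0

1.0


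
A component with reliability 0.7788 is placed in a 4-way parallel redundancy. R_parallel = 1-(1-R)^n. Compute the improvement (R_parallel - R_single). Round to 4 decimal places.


R_single = 0.7788, n = 4
1 - R_single = 0.2212
(1 - R_single)^n = 0.2212^4 = 0.0024
R_parallel = 1 - 0.0024 = 0.9976
Improvement = 0.9976 - 0.7788
Improvement = 0.2188

0.2188


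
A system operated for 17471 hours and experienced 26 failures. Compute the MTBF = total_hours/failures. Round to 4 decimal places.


total_hours = 17471
failures = 26
MTBF = 17471 / 26
MTBF = 671.9615

671.9615


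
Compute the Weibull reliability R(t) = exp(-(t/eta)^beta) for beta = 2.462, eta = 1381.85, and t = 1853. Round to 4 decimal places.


beta = 2.462, eta = 1381.85, t = 1853
t/eta = 1853 / 1381.85 = 1.341
(t/eta)^beta = 1.341^2.462 = 2.0592
R(t) = exp(-2.0592)
R(t) = 0.1276

0.1276


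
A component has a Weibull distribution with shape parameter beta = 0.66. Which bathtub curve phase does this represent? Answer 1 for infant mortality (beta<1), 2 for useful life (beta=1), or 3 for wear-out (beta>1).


beta = 0.66
Compare beta to 1:
beta < 1 => infant mortality (phase 1)
beta = 1 => useful life (phase 2)
beta > 1 => wear-out (phase 3)
Since beta = 0.66, this is infant mortality (decreasing failure rate)
Phase = 1

1


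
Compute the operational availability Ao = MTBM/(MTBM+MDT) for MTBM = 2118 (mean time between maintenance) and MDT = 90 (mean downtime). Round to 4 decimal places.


MTBM = 2118
MDT = 90
MTBM + MDT = 2208
Ao = 2118 / 2208
Ao = 0.9592

0.9592


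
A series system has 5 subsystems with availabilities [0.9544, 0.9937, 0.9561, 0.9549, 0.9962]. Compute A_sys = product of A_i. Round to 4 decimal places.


Subsystems: [0.9544, 0.9937, 0.9561, 0.9549, 0.9962]
After subsystem 1 (A=0.9544): product = 0.9544
After subsystem 2 (A=0.9937): product = 0.9484
After subsystem 3 (A=0.9561): product = 0.9068
After subsystem 4 (A=0.9549): product = 0.8659
After subsystem 5 (A=0.9962): product = 0.8626
A_sys = 0.8626

0.8626


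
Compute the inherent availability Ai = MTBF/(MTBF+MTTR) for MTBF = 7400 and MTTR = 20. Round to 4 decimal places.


MTBF = 7400
MTTR = 20
MTBF + MTTR = 7420
Ai = 7400 / 7420
Ai = 0.9973

0.9973


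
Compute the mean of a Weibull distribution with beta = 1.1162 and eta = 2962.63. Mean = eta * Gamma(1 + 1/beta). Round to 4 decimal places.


beta = 1.1162, eta = 2962.63
1/beta = 0.8959
1 + 1/beta = 1.8959
Gamma(1.8959) = 0.9604
Mean = 2962.63 * 0.9604
Mean = 2845.2115

2845.2115


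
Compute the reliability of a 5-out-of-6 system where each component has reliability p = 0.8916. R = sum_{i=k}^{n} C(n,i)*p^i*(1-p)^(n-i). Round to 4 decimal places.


k = 5, n = 6, p = 0.8916
i=5: C(6,5)=6 * 0.8916^5 * 0.1084^1 = 0.3665
i=6: C(6,6)=1 * 0.8916^6 * 0.1084^0 = 0.5024
R = sum of terms = 0.8688

0.8688


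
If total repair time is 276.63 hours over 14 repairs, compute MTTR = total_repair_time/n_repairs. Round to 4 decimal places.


total_repair_time = 276.63
n_repairs = 14
MTTR = 276.63 / 14
MTTR = 19.7593

19.7593


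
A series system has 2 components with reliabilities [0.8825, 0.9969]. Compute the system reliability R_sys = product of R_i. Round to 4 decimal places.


Components: [0.8825, 0.9969]
After component 1 (R=0.8825): product = 0.8825
After component 2 (R=0.9969): product = 0.8798
R_sys = 0.8798

0.8798


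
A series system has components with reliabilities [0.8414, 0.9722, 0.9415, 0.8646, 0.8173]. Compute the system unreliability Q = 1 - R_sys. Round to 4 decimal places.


Components: [0.8414, 0.9722, 0.9415, 0.8646, 0.8173]
After component 1: product = 0.8414
After component 2: product = 0.818
After component 3: product = 0.7702
After component 4: product = 0.6659
After component 5: product = 0.5442
R_sys = 0.5442
Q = 1 - 0.5442 = 0.4558

0.4558


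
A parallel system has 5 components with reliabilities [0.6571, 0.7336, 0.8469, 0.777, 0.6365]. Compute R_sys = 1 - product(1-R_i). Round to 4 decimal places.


Components: [0.6571, 0.7336, 0.8469, 0.777, 0.6365]
(1 - 0.6571) = 0.3429, running product = 0.3429
(1 - 0.7336) = 0.2664, running product = 0.0913
(1 - 0.8469) = 0.1531, running product = 0.014
(1 - 0.777) = 0.223, running product = 0.0031
(1 - 0.6365) = 0.3635, running product = 0.0011
Product of (1-R_i) = 0.0011
R_sys = 1 - 0.0011 = 0.9989

0.9989


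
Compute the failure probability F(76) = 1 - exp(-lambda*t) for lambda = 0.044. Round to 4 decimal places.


lambda = 0.044, t = 76
lambda * t = 3.344
exp(-3.344) = 0.0353
F(t) = 1 - 0.0353
F(t) = 0.9647

0.9647


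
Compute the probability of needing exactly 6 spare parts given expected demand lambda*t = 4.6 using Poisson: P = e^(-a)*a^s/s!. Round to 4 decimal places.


a = 4.6, s = 6
e^(-a) = e^(-4.6) = 0.0101
a^s = 4.6^6 = 9474.2969
s! = 720
P = 0.0101 * 9474.2969 / 720
P = 0.1323

0.1323


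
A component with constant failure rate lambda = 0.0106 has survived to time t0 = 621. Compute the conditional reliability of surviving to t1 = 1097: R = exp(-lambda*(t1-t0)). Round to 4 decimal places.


lambda = 0.0106
t0 = 621, t1 = 1097
t1 - t0 = 476
lambda * (t1-t0) = 0.0106 * 476 = 5.0456
R = exp(-5.0456)
R = 0.0064

0.0064


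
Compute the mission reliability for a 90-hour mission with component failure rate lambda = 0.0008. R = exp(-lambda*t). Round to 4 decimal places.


lambda = 0.0008
mission_time = 90
lambda * t = 0.0008 * 90 = 0.072
R = exp(-0.072)
R = 0.9305

0.9305


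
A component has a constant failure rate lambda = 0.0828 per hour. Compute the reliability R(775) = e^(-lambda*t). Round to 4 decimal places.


lambda = 0.0828
t = 775
lambda * t = 64.17
R(t) = e^(-64.17)
R(t) = 0.0

0.0


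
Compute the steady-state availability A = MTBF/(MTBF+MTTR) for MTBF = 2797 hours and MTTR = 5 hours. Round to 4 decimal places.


MTBF = 2797
MTTR = 5
MTBF + MTTR = 2802
A = 2797 / 2802
A = 0.9982

0.9982


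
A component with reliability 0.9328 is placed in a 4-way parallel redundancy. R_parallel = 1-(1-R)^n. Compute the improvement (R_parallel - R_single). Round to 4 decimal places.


R_single = 0.9328, n = 4
1 - R_single = 0.0672
(1 - R_single)^n = 0.0672^4 = 0.0
R_parallel = 1 - 0.0 = 1.0
Improvement = 1.0 - 0.9328
Improvement = 0.0672

0.0672


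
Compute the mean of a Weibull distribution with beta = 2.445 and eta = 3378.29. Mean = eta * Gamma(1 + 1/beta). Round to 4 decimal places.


beta = 2.445, eta = 3378.29
1/beta = 0.409
1 + 1/beta = 1.409
Gamma(1.409) = 0.8868
Mean = 3378.29 * 0.8868
Mean = 2995.9033

2995.9033
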